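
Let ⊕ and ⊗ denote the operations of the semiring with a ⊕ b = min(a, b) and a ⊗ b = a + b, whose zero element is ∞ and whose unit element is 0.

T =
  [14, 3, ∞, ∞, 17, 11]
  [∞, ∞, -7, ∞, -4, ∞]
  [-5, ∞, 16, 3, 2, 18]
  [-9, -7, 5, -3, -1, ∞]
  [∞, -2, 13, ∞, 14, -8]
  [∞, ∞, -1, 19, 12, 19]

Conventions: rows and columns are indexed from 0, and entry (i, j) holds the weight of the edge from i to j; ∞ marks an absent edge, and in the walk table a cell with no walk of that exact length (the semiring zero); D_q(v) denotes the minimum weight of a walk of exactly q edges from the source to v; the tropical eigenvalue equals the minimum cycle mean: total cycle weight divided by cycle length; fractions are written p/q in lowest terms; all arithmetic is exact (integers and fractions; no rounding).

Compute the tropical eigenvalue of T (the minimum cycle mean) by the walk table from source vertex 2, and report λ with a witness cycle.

q=0: [∞, ∞, 0, ∞, ∞, ∞]
q=1: [-5, ∞, 16, 3, 2, 18]
q=2: [-6, -4, 8, 0, 2, -6]
q=3: [-9, -7, -11, -3, -8, -6]
q=4: [-16, -10, -14, -8, -11, -16]
q=5: [-19, -15, -17, -11, -14, -19]
q=6: [-22, -18, -22, -14, -19, -22]
Optimal cycle mean attained by: cycle 1->2->3->1, total (-7) + 3 + (-7), length 3.
Answer: λ = -11/3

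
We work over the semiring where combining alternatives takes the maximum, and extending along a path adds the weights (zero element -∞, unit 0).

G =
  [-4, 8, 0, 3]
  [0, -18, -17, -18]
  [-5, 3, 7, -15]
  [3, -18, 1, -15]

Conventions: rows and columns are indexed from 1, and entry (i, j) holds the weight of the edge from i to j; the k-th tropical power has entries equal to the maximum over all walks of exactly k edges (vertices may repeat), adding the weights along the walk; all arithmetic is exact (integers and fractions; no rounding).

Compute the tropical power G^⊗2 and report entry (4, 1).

G^⊗2:
  [8, 4, 7, -1]
  [-4, 8, 0, 3]
  [3, 10, 14, -2]
  [-1, 11, 8, 6]
Key observation: the optimum is the walk 4->1->1, with weight 3 + (-4) = -1.
Optimal value attained by: walk 4->1->1.
Answer: (G^⊗2)[4][1] = -1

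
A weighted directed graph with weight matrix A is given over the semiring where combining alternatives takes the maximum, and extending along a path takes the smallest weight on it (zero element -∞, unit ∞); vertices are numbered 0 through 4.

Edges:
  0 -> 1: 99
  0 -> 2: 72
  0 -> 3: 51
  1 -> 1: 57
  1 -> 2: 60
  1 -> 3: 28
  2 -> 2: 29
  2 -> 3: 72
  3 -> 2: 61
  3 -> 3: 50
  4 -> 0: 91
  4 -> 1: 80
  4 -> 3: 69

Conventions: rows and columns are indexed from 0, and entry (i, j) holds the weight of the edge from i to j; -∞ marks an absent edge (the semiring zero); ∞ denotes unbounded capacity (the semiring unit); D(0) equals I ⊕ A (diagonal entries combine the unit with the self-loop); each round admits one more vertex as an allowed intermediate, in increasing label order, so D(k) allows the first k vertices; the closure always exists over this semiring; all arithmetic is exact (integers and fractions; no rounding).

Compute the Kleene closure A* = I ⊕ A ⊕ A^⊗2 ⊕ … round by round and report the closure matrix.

D(0):
  [∞, 99, 72, 51, -∞]
  [-∞, ∞, 60, 28, -∞]
  [-∞, -∞, ∞, 72, -∞]
  [-∞, -∞, 61, ∞, -∞]
  [91, 80, -∞, 69, ∞]
D(1):
  [∞, 99, 72, 51, -∞]
  [-∞, ∞, 60, 28, -∞]
  [-∞, -∞, ∞, 72, -∞]
  [-∞, -∞, 61, ∞, -∞]
  [91, 91, 72, 69, ∞]
D(2):
  [∞, 99, 72, 51, -∞]
  [-∞, ∞, 60, 28, -∞]
  [-∞, -∞, ∞, 72, -∞]
  [-∞, -∞, 61, ∞, -∞]
  [91, 91, 72, 69, ∞]
D(3):
  [∞, 99, 72, 72, -∞]
  [-∞, ∞, 60, 60, -∞]
  [-∞, -∞, ∞, 72, -∞]
  [-∞, -∞, 61, ∞, -∞]
  [91, 91, 72, 72, ∞]
D(4):
  [∞, 99, 72, 72, -∞]
  [-∞, ∞, 60, 60, -∞]
  [-∞, -∞, ∞, 72, -∞]
  [-∞, -∞, 61, ∞, -∞]
  [91, 91, 72, 72, ∞]
D(5):
  [∞, 99, 72, 72, -∞]
  [-∞, ∞, 60, 60, -∞]
  [-∞, -∞, ∞, 72, -∞]
  [-∞, -∞, 61, ∞, -∞]
  [91, 91, 72, 72, ∞]
Answer: A* = [[∞, 99, 72, 72, -∞], [-∞, ∞, 60, 60, -∞], [-∞, -∞, ∞, 72, -∞], [-∞, -∞, 61, ∞, -∞], [91, 91, 72, 72, ∞]]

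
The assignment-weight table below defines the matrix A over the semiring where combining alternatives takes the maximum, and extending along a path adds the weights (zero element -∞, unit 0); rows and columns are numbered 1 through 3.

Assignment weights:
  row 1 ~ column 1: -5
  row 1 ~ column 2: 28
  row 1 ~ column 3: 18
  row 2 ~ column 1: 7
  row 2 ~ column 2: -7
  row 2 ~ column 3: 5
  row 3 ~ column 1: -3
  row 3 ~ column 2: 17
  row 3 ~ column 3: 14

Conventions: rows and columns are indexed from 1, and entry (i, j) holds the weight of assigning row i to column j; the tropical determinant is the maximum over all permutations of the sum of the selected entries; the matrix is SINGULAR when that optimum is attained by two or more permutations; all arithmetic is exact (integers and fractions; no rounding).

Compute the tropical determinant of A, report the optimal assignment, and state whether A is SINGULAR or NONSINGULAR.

σ = (1, 2, 3): (-5) + (-7) + 14 = 2
σ = (1, 3, 2): (-5) + 5 + 17 = 17
σ = (2, 1, 3): 28 + 7 + 14 = 49
σ = (2, 3, 1): 28 + 5 + (-3) = 30
σ = (3, 1, 2): 18 + 7 + 17 = 42
σ = (3, 2, 1): 18 + (-7) + (-3) = 8
Optimal value attained by: σ = (2, 1, 3).
Answer: det⊕(A) = 49; verdict: NONSINGULAR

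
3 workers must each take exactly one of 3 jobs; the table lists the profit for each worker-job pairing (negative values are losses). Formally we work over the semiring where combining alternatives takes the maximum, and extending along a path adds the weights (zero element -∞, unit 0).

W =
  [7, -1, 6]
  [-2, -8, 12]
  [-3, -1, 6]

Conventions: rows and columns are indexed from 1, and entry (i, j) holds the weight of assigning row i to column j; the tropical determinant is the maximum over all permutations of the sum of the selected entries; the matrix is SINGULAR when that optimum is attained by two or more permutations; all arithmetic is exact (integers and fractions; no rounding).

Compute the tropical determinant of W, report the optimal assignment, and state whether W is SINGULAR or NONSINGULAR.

σ = (1, 2, 3): 7 + (-8) + 6 = 5
σ = (1, 3, 2): 7 + 12 + (-1) = 18
σ = (2, 1, 3): (-1) + (-2) + 6 = 3
σ = (2, 3, 1): (-1) + 12 + (-3) = 8
σ = (3, 1, 2): 6 + (-2) + (-1) = 3
σ = (3, 2, 1): 6 + (-8) + (-3) = -5
Optimal value attained by: σ = (1, 3, 2).
Answer: det⊕(W) = 18; verdict: NONSINGULAR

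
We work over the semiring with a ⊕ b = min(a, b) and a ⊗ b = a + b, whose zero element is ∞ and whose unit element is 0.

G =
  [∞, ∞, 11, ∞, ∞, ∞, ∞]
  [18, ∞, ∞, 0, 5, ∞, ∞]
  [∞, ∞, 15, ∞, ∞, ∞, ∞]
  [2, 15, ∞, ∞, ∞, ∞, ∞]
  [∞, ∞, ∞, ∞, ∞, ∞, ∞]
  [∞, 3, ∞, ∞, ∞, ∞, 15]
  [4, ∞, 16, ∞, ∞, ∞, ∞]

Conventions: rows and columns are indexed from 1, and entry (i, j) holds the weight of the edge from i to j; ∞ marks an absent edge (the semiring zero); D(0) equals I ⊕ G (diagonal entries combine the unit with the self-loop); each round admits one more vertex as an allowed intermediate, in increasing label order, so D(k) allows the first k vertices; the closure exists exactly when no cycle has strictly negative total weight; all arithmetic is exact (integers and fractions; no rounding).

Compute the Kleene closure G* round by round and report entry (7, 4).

D(0):
  [0, ∞, 11, ∞, ∞, ∞, ∞]
  [18, 0, ∞, 0, 5, ∞, ∞]
  [∞, ∞, 0, ∞, ∞, ∞, ∞]
  [2, 15, ∞, 0, ∞, ∞, ∞]
  [∞, ∞, ∞, ∞, 0, ∞, ∞]
  [∞, 3, ∞, ∞, ∞, 0, 15]
  [4, ∞, 16, ∞, ∞, ∞, 0]
D(1):
  [0, ∞, 11, ∞, ∞, ∞, ∞]
  [18, 0, 29, 0, 5, ∞, ∞]
  [∞, ∞, 0, ∞, ∞, ∞, ∞]
  [2, 15, 13, 0, ∞, ∞, ∞]
  [∞, ∞, ∞, ∞, 0, ∞, ∞]
  [∞, 3, ∞, ∞, ∞, 0, 15]
  [4, ∞, 15, ∞, ∞, ∞, 0]
D(2):
  [0, ∞, 11, ∞, ∞, ∞, ∞]
  [18, 0, 29, 0, 5, ∞, ∞]
  [∞, ∞, 0, ∞, ∞, ∞, ∞]
  [2, 15, 13, 0, 20, ∞, ∞]
  [∞, ∞, ∞, ∞, 0, ∞, ∞]
  [21, 3, 32, 3, 8, 0, 15]
  [4, ∞, 15, ∞, ∞, ∞, 0]
D(3):
  [0, ∞, 11, ∞, ∞, ∞, ∞]
  [18, 0, 29, 0, 5, ∞, ∞]
  [∞, ∞, 0, ∞, ∞, ∞, ∞]
  [2, 15, 13, 0, 20, ∞, ∞]
  [∞, ∞, ∞, ∞, 0, ∞, ∞]
  [21, 3, 32, 3, 8, 0, 15]
  [4, ∞, 15, ∞, ∞, ∞, 0]
D(4):
  [0, ∞, 11, ∞, ∞, ∞, ∞]
  [2, 0, 13, 0, 5, ∞, ∞]
  [∞, ∞, 0, ∞, ∞, ∞, ∞]
  [2, 15, 13, 0, 20, ∞, ∞]
  [∞, ∞, ∞, ∞, 0, ∞, ∞]
  [5, 3, 16, 3, 8, 0, 15]
  [4, ∞, 15, ∞, ∞, ∞, 0]
D(5):
  [0, ∞, 11, ∞, ∞, ∞, ∞]
  [2, 0, 13, 0, 5, ∞, ∞]
  [∞, ∞, 0, ∞, ∞, ∞, ∞]
  [2, 15, 13, 0, 20, ∞, ∞]
  [∞, ∞, ∞, ∞, 0, ∞, ∞]
  [5, 3, 16, 3, 8, 0, 15]
  [4, ∞, 15, ∞, ∞, ∞, 0]
D(6):
  [0, ∞, 11, ∞, ∞, ∞, ∞]
  [2, 0, 13, 0, 5, ∞, ∞]
  [∞, ∞, 0, ∞, ∞, ∞, ∞]
  [2, 15, 13, 0, 20, ∞, ∞]
  [∞, ∞, ∞, ∞, 0, ∞, ∞]
  [5, 3, 16, 3, 8, 0, 15]
  [4, ∞, 15, ∞, ∞, ∞, 0]
D(7):
  [0, ∞, 11, ∞, ∞, ∞, ∞]
  [2, 0, 13, 0, 5, ∞, ∞]
  [∞, ∞, 0, ∞, ∞, ∞, ∞]
  [2, 15, 13, 0, 20, ∞, ∞]
  [∞, ∞, ∞, ∞, 0, ∞, ∞]
  [5, 3, 16, 3, 8, 0, 15]
  [4, ∞, 15, ∞, ∞, ∞, 0]
Answer: G*[7][4] = ∞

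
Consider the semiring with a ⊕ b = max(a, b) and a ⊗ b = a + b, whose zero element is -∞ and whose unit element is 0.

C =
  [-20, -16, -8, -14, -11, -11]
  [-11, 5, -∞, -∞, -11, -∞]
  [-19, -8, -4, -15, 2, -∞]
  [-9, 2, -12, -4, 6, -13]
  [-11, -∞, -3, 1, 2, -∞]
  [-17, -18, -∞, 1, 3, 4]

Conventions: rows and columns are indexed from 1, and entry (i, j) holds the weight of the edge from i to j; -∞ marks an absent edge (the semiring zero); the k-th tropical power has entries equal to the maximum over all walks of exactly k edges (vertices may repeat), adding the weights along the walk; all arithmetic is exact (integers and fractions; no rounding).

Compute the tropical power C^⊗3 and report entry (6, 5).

C^⊗2:
  [-22, -11, -12, -10, -6, -7]
  [-6, 10, -14, -10, -6, -22]
  [-9, -3, -1, 3, 4, -28]
  [-5, 7, 3, 7, 8, -9]
  [-8, 3, -1, 3, 7, -12]
  [-8, 3, 0, 5, 7, 8]
C^⊗3:
  [-17, -6, -9, -5, -4, -3]
  [-1, 15, -9, -5, -1, -17]
  [-6, 5, 1, 5, 9, -10]
  [-2, 12, 5, 9, 13, -5]
  [-4, 8, 4, 8, 9, -8]
  [-4, 8, 4, 9, 11, 12]
Key observation: the optimum is the walk 6->6->4->5, with weight 4 + 1 + 6 = 11.
Optimal value attained by: walk 6->6->4->5.
Answer: (C^⊗3)[6][5] = 11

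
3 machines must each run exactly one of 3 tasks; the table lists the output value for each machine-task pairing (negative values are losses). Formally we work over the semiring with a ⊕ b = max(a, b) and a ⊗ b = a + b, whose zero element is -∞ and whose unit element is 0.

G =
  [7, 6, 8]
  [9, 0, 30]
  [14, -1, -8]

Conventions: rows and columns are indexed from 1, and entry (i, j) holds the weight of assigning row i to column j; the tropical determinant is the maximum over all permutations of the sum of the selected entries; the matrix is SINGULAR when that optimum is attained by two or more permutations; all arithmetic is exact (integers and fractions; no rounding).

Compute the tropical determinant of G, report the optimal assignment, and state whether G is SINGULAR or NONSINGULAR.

σ = (1, 2, 3): 7 + 0 + (-8) = -1
σ = (1, 3, 2): 7 + 30 + (-1) = 36
σ = (2, 1, 3): 6 + 9 + (-8) = 7
σ = (2, 3, 1): 6 + 30 + 14 = 50
σ = (3, 1, 2): 8 + 9 + (-1) = 16
σ = (3, 2, 1): 8 + 0 + 14 = 22
Optimal value attained by: σ = (2, 3, 1).
Answer: det⊕(G) = 50; verdict: NONSINGULAR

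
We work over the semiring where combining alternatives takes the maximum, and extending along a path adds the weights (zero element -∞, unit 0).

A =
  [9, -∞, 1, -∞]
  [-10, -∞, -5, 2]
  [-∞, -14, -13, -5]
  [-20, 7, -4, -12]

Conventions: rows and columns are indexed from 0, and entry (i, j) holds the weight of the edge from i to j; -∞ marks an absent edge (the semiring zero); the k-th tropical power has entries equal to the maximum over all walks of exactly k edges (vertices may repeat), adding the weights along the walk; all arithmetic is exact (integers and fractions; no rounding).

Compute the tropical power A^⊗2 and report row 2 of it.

A^⊗2:
  [18, -13, 10, -4]
  [-1, 9, -2, -10]
  [-24, 2, -9, -12]
  [-3, -5, 2, 9]
Answer: row 2 of A^⊗2 = [-24, 2, -9, -12]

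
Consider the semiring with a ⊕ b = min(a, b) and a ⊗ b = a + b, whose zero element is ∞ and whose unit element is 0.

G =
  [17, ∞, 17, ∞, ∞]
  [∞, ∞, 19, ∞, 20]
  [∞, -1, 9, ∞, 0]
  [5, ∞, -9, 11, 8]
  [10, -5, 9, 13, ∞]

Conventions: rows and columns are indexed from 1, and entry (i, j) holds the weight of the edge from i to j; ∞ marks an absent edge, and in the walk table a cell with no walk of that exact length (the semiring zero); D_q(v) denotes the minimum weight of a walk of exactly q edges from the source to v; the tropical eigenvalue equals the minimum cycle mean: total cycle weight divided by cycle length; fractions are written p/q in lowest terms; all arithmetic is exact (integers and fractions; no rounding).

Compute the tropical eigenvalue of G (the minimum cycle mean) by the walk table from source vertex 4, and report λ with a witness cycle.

q=0: [∞, ∞, ∞, 0, ∞]
q=1: [5, ∞, -9, 11, 8]
q=2: [16, -10, 0, 21, -9]
q=3: [1, -14, 0, 4, 0]
q=4: [9, -5, -5, 13, 0]
q=5: [10, -6, 4, 13, -5]
Optimal cycle mean attained by: cycle 3->5->4->3, total 0 + 13 + (-9), length 3.
Answer: λ = 4/3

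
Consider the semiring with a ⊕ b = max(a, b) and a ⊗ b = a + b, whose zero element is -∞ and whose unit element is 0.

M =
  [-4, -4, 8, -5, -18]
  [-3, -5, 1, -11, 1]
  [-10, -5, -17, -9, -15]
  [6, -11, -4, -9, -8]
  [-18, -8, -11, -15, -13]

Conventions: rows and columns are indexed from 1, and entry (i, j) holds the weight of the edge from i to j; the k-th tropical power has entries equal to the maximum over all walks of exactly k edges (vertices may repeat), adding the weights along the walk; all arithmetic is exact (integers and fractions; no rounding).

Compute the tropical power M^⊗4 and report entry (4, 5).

M^⊗2:
  [1, 3, 4, -1, -3]
  [-5, -4, 5, -8, -4]
  [-3, -10, -2, -15, -4]
  [2, 2, 14, 1, -10]
  [-9, -13, -7, -19, -7]
M^⊗3:
  [5, -1, 9, -4, 4]
  [-2, 0, 3, -4, -3]
  [-7, -7, 5, -8, -9]
  [7, 9, 10, 5, 3]
  [-13, -12, -1, -14, -12]
M^⊗4:
  [2, 4, 13, 0, 0]
  [2, -2, 6, -6, 1]
  [-2, 0, 1, -4, -6]
  [11, 5, 15, 2, 10]
  [-8, -6, -5, -10, -11]
Key observation: the optimum is the walk 4->1->3->2->5, with weight 6 + 8 + (-5) + 1 = 10.
Optimal value attained by: walk 4->1->3->2->5.
Answer: (M^⊗4)[4][5] = 10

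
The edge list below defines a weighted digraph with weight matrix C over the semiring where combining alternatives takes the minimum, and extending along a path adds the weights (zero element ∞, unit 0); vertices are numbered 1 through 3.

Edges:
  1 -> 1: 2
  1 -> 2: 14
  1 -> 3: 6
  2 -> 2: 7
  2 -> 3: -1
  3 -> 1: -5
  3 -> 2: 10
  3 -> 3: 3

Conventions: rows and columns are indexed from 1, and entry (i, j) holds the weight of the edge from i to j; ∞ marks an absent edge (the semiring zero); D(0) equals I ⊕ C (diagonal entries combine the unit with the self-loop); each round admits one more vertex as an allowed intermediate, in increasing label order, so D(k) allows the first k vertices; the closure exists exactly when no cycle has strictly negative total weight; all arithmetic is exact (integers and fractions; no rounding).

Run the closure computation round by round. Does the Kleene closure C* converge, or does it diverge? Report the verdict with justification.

D(0):
  [0, 14, 6]
  [∞, 0, -1]
  [-5, 10, 0]
D(1):
  [0, 14, 6]
  [∞, 0, -1]
  [-5, 9, 0]
D(2):
  [0, 14, 6]
  [∞, 0, -1]
  [-5, 9, 0]
D(3):
  [0, 14, 6]
  [-6, 0, -1]
  [-5, 9, 0]
Key observation: every diagonal entry stays at the unit through all rounds, so no improving cycle exists.
Answer: CONVERGES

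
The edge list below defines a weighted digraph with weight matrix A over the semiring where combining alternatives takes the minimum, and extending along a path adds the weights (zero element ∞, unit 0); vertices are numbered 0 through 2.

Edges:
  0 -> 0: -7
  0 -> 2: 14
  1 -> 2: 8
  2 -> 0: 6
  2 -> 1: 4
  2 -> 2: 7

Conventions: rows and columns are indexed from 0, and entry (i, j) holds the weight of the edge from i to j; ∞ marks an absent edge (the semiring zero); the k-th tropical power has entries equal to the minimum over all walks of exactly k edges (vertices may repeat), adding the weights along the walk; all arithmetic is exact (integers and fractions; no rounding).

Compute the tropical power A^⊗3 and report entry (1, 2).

A^⊗2:
  [-14, 18, 7]
  [14, 12, 15]
  [-1, 11, 12]
A^⊗3:
  [-21, 11, 0]
  [7, 19, 20]
  [-8, 16, 13]
Key observation: the optimum is the walk 1->2->1->2, with weight 8 + 4 + 8 = 20.
Optimal value attained by: walk 1->2->1->2.
Answer: (A^⊗3)[1][2] = 20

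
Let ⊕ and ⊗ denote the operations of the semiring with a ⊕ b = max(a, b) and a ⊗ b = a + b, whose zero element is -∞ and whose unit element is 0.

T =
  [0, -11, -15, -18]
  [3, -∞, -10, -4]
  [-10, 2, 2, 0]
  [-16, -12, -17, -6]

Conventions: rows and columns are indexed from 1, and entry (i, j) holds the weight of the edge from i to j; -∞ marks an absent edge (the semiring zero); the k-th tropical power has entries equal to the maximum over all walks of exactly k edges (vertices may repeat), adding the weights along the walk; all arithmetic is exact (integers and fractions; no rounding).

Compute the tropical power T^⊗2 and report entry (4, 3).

T^⊗2:
  [0, -11, -13, -15]
  [3, -8, -8, -10]
  [5, 4, 4, 2]
  [-9, -15, -15, -12]
Key observation: the optimum is the walk 4->3->3, with weight (-17) + 2 = -15.
Optimal value attained by: walk 4->3->3.
Answer: (T^⊗2)[4][3] = -15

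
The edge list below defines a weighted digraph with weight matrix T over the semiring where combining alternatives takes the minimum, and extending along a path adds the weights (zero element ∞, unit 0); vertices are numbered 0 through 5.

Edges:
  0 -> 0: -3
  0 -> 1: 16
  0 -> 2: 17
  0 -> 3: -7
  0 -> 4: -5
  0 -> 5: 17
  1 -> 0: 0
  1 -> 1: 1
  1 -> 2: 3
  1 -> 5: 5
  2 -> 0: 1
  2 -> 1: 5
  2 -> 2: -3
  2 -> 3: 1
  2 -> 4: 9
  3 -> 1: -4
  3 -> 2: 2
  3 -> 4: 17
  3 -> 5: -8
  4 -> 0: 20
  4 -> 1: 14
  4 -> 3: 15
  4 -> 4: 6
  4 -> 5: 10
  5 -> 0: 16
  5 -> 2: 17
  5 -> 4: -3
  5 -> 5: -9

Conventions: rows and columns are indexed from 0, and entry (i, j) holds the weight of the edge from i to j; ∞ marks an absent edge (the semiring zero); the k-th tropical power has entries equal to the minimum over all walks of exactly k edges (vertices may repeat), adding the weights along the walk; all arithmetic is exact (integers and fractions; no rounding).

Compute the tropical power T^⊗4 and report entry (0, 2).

T^⊗2:
  [-6, -11, -5, -10, -8, -15]
  [-3, 2, 0, -7, -5, -4]
  [-2, -3, -6, -6, -4, -7]
  [-4, -3, -1, 3, -11, -17]
  [14, 11, 17, 13, 7, 1]
  [7, 11, 8, 9, -12, -18]
T^⊗3:
  [-11, -14, -8, -13, -18, -24]
  [-6, -11, -5, -10, -8, -15]
  [-5, -10, -9, -9, -10, -16]
  [-7, -2, -4, -11, -20, -26]
  [11, 9, 14, 7, -2, -8]
  [-2, 2, -1, 0, -21, -27]
T^⊗4:
  [-14, -17, -11, -18, -27, -33]
  [-11, -14, -8, -13, -18, -24]
  [-10, -13, -12, -12, -19, -25]
  [-10, -15, -9, -14, -29, -35]
  [8, 3, 9, 4, -11, -17]
  [-11, -7, -10, -9, -30, -36]
Key observation: the optimum is the walk 0->0->0->3->2, with weight (-3) + (-3) + (-7) + 2 = -11.
Optimal value attained by: walk 0->0->0->3->2.
Answer: (T^⊗4)[0][2] = -11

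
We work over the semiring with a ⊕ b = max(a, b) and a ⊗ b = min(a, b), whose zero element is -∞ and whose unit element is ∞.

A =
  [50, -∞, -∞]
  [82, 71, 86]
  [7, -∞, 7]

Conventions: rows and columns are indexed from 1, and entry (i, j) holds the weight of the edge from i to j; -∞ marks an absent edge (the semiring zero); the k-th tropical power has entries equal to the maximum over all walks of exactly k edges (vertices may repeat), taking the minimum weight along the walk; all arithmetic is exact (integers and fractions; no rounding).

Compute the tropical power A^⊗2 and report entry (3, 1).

A^⊗2:
  [50, -∞, -∞]
  [71, 71, 71]
  [7, -∞, 7]
Key observation: the optimum is the walk 3->1->1, with weight 7 min 50 = 7.
Optimal value attained by: walk 3->1->1.
Answer: (A^⊗2)[3][1] = 7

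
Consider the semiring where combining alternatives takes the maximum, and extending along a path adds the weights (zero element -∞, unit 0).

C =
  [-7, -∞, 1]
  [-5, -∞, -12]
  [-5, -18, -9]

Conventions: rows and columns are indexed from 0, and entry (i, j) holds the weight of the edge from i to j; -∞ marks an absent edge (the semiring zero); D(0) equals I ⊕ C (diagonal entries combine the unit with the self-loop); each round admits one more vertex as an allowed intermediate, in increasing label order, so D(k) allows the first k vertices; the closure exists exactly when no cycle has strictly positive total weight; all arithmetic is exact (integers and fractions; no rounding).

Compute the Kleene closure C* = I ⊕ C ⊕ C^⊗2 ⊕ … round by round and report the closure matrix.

D(0):
  [0, -∞, 1]
  [-5, 0, -12]
  [-5, -18, 0]
D(1):
  [0, -∞, 1]
  [-5, 0, -4]
  [-5, -18, 0]
D(2):
  [0, -∞, 1]
  [-5, 0, -4]
  [-5, -18, 0]
D(3):
  [0, -17, 1]
  [-5, 0, -4]
  [-5, -18, 0]
Answer: C* = [[0, -17, 1], [-5, 0, -4], [-5, -18, 0]]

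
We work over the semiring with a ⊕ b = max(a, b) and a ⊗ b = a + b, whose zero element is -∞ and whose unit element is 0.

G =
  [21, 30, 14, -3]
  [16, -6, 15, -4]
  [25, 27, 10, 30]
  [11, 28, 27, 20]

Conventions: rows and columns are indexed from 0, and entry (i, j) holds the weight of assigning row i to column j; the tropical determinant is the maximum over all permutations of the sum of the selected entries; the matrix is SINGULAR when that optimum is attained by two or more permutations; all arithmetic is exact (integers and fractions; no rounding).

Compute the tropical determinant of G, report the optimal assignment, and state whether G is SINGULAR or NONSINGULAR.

σ = (0, 1, 2, 3): 21 + (-6) + 10 + 20 = 45
σ = (0, 1, 3, 2): 21 + (-6) + 30 + 27 = 72
σ = (0, 2, 1, 3): 21 + 15 + 27 + 20 = 83
σ = (0, 2, 3, 1): 21 + 15 + 30 + 28 = 94
σ = (0, 3, 1, 2): 21 + (-4) + 27 + 27 = 71
σ = (0, 3, 2, 1): 21 + (-4) + 10 + 28 = 55
σ = (1, 0, 2, 3): 30 + 16 + 10 + 20 = 76
σ = (1, 0, 3, 2): 30 + 16 + 30 + 27 = 103
σ = (1, 2, 0, 3): 30 + 15 + 25 + 20 = 90
σ = (1, 2, 3, 0): 30 + 15 + 30 + 11 = 86
σ = (1, 3, 0, 2): 30 + (-4) + 25 + 27 = 78
σ = (1, 3, 2, 0): 30 + (-4) + 10 + 11 = 47
σ = (2, 0, 1, 3): 14 + 16 + 27 + 20 = 77
σ = (2, 0, 3, 1): 14 + 16 + 30 + 28 = 88
σ = (2, 1, 0, 3): 14 + (-6) + 25 + 20 = 53
σ = (2, 1, 3, 0): 14 + (-6) + 30 + 11 = 49
σ = (2, 3, 0, 1): 14 + (-4) + 25 + 28 = 63
σ = (2, 3, 1, 0): 14 + (-4) + 27 + 11 = 48
σ = (3, 0, 1, 2): (-3) + 16 + 27 + 27 = 67
σ = (3, 0, 2, 1): (-3) + 16 + 10 + 28 = 51
σ = (3, 1, 0, 2): (-3) + (-6) + 25 + 27 = 43
σ = (3, 1, 2, 0): (-3) + (-6) + 10 + 11 = 12
σ = (3, 2, 0, 1): (-3) + 15 + 25 + 28 = 65
σ = (3, 2, 1, 0): (-3) + 15 + 27 + 11 = 50
Optimal value attained by: σ = (1, 0, 3, 2).
Answer: det⊕(G) = 103; verdict: NONSINGULAR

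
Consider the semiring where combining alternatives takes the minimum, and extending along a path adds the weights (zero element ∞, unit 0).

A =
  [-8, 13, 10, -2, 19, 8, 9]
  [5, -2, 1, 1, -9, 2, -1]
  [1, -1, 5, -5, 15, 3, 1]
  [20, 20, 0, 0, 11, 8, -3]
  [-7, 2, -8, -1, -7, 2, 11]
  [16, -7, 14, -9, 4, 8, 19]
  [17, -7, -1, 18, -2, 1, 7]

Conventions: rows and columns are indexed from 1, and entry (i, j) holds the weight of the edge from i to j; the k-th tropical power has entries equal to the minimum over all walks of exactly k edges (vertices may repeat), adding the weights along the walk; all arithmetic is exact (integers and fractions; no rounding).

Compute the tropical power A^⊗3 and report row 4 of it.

A^⊗2:
  [-16, 1, -2, -10, 4, 0, -5]
  [-16, -8, -17, -10, -16, -7, -3]
  [-7, -6, -5, -6, -10, 1, -8]
  [1, -10, -4, -5, -5, -2, -3]
  [-15, -9, -15, -13, -14, -5, -7]
  [-3, -9, -9, -9, -16, -5, -12]
  [-9, -9, -10, -8, -16, -5, -8]
A^⊗3:
  [-24, -12, -10, -18, -8, -8, -13]
  [-24, -18, -24, -22, -23, -14, -16]
  [-17, -15, -18, -11, -17, -8, -9]
  [-12, -12, -13, -11, -19, -8, -11]
  [-23, -16, -22, -20, -21, -12, -16]
  [-23, -19, -24, -17, -23, -14, -12]
  [-23, -15, -24, -17, -23, -14, -11]
Answer: row 4 of A^⊗3 = [-12, -12, -13, -11, -19, -8, -11]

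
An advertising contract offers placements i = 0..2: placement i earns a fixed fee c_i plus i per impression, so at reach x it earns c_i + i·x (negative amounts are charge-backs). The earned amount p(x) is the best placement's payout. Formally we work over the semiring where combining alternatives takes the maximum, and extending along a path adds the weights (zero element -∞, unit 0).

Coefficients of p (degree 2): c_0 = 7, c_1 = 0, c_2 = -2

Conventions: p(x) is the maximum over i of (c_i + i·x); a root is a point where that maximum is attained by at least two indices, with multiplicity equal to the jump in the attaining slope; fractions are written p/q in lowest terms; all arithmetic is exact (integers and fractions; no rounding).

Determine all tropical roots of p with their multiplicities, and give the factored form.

hull edge (i=0, c=7) to (i=2, c=-2): slope -9/2, span 2
Factored form: p(x) = -2 ⊗ (x ⊕ 9/2) ⊗ (x ⊕ 9/2)
Answer: roots = 9/2 (mult 2)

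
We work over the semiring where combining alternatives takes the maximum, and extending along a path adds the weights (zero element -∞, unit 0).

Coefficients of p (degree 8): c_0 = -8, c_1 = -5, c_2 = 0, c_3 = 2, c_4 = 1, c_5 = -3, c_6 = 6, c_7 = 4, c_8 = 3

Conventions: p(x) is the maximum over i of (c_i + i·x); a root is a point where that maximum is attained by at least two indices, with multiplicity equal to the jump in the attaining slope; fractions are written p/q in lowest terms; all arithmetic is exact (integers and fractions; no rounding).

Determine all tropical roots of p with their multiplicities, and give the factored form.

hull edge (i=0, c=-8) to (i=2, c=0): slope 4, span 2
hull edge (i=2, c=0) to (i=3, c=2): slope 2, span 1
hull edge (i=3, c=2) to (i=6, c=6): slope 4/3, span 3
hull edge (i=6, c=6) to (i=8, c=3): slope -3/2, span 2
Factored form: p(x) = 3 ⊗ (x ⊕ (-4)) ⊗ (x ⊕ (-4)) ⊗ (x ⊕ (-2)) ⊗ (x ⊕ (-4/3)) ⊗ (x ⊕ (-4/3)) ⊗ (x ⊕ (-4/3)) ⊗ (x ⊕ 3/2) ⊗ (x ⊕ 3/2)
Answer: roots = -4 (mult 2), -2 (mult 1), -4/3 (mult 3), 3/2 (mult 2)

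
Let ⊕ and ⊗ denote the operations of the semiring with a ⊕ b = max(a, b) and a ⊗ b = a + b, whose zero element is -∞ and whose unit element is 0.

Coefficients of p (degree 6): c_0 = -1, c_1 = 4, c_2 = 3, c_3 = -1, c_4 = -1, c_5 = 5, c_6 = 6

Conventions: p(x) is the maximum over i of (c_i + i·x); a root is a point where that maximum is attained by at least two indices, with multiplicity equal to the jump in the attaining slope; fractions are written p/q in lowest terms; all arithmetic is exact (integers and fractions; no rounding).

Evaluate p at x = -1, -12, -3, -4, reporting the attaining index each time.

p(-1) = max(-1+0·(-1)=-1, 4+1·(-1)=3, 3+2·(-1)=1, -1+3·(-1)=-4, -1+4·(-1)=-5, 5+5·(-1)=0, 6+6·(-1)=0) = 3 (attained by i=1)
p(-12) = max(-1+0·(-12)=-1, 4+1·(-12)=-8, 3+2·(-12)=-21, -1+3·(-12)=-37, -1+4·(-12)=-49, 5+5·(-12)=-55, 6+6·(-12)=-66) = -1 (attained by i=0)
p(-3) = max(-1+0·(-3)=-1, 4+1·(-3)=1, 3+2·(-3)=-3, -1+3·(-3)=-10, -1+4·(-3)=-13, 5+5·(-3)=-10, 6+6·(-3)=-12) = 1 (attained by i=1)
p(-4) = max(-1+0·(-4)=-1, 4+1·(-4)=0, 3+2·(-4)=-5, -1+3·(-4)=-13, -1+4·(-4)=-17, 5+5·(-4)=-15, 6+6·(-4)=-18) = 0 (attained by i=1)
Answer: p(-1) = 3; p(-12) = -1; p(-3) = 1; p(-4) = 0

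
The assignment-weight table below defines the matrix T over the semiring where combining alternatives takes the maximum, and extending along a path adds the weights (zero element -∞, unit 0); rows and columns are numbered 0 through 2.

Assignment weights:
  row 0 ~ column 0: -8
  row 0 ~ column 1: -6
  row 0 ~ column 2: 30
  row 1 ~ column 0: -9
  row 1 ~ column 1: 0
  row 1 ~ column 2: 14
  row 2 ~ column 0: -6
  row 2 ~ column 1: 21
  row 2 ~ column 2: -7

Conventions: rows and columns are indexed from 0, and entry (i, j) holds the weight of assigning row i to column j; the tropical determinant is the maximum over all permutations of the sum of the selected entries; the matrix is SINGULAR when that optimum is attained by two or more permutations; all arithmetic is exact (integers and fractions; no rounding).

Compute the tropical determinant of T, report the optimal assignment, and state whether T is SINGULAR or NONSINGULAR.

σ = (0, 1, 2): (-8) + 0 + (-7) = -15
σ = (0, 2, 1): (-8) + 14 + 21 = 27
σ = (1, 0, 2): (-6) + (-9) + (-7) = -22
σ = (1, 2, 0): (-6) + 14 + (-6) = 2
σ = (2, 0, 1): 30 + (-9) + 21 = 42
σ = (2, 1, 0): 30 + 0 + (-6) = 24
Optimal value attained by: σ = (2, 0, 1).
Answer: det⊕(T) = 42; verdict: NONSINGULAR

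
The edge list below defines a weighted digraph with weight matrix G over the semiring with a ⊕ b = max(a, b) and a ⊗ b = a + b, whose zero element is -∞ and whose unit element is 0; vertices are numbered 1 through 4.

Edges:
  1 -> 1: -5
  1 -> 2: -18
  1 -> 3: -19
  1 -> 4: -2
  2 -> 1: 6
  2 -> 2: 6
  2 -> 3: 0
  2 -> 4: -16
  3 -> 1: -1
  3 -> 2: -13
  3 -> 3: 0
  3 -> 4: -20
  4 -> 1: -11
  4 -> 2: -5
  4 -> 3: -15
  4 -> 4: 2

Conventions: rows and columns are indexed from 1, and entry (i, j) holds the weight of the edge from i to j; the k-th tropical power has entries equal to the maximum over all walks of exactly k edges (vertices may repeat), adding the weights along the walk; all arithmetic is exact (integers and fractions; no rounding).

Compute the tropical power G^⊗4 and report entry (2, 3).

G^⊗2:
  [-10, -7, -17, 0]
  [12, 12, 6, 4]
  [-1, -7, 0, -3]
  [1, 1, -5, 4]
G^⊗3:
  [-1, -1, -7, 2]
  [18, 18, 12, 10]
  [-1, -1, 0, -1]
  [7, 7, 1, 6]
G^⊗4:
  [5, 5, -1, 4]
  [24, 24, 18, 16]
  [5, 5, 0, 1]
  [13, 13, 7, 8]
Key observation: the optimum is the walk 2->2->2->2->3, with weight 6 + 6 + 6 + 0 = 18.
Optimal value attained by: walk 2->2->2->2->3.
Answer: (G^⊗4)[2][3] = 18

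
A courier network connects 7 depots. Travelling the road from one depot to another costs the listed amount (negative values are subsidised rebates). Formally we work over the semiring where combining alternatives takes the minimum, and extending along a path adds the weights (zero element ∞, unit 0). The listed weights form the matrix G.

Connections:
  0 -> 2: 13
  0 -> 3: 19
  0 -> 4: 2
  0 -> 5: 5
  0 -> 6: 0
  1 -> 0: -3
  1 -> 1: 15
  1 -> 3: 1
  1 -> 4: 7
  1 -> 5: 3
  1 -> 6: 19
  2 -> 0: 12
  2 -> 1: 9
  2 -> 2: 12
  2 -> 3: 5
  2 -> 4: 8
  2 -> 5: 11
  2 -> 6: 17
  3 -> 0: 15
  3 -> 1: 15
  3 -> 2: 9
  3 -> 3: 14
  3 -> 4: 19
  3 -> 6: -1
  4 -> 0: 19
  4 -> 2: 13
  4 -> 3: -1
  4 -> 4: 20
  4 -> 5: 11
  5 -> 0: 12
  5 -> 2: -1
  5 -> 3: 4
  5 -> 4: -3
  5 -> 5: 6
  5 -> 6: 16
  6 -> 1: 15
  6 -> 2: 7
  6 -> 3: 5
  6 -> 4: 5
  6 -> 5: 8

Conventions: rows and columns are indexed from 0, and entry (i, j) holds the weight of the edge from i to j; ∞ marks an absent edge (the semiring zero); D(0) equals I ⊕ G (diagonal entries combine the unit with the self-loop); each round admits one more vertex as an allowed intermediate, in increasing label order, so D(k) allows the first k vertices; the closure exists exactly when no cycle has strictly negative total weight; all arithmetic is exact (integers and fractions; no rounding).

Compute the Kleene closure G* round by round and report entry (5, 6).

D(0):
  [0, ∞, 13, 19, 2, 5, 0]
  [-3, 0, ∞, 1, 7, 3, 19]
  [12, 9, 0, 5, 8, 11, 17]
  [15, 15, 9, 0, 19, ∞, -1]
  [19, ∞, 13, -1, 0, 11, ∞]
  [12, ∞, -1, 4, -3, 0, 16]
  [∞, 15, 7, 5, 5, 8, 0]
D(1):
  [0, ∞, 13, 19, 2, 5, 0]
  [-3, 0, 10, 1, -1, 2, -3]
  [12, 9, 0, 5, 8, 11, 12]
  [15, 15, 9, 0, 17, 20, -1]
  [19, ∞, 13, -1, 0, 11, 19]
  [12, ∞, -1, 4, -3, 0, 12]
  [∞, 15, 7, 5, 5, 8, 0]
D(2):
  [0, ∞, 13, 19, 2, 5, 0]
  [-3, 0, 10, 1, -1, 2, -3]
  [6, 9, 0, 5, 8, 11, 6]
  [12, 15, 9, 0, 14, 17, -1]
  [19, ∞, 13, -1, 0, 11, 19]
  [12, ∞, -1, 4, -3, 0, 12]
  [12, 15, 7, 5, 5, 8, 0]
D(3):
  [0, 22, 13, 18, 2, 5, 0]
  [-3, 0, 10, 1, -1, 2, -3]
  [6, 9, 0, 5, 8, 11, 6]
  [12, 15, 9, 0, 14, 17, -1]
  [19, 22, 13, -1, 0, 11, 19]
  [5, 8, -1, 4, -3, 0, 5]
  [12, 15, 7, 5, 5, 8, 0]
D(4):
  [0, 22, 13, 18, 2, 5, 0]
  [-3, 0, 10, 1, -1, 2, -3]
  [6, 9, 0, 5, 8, 11, 4]
  [12, 15, 9, 0, 14, 17, -1]
  [11, 14, 8, -1, 0, 11, -2]
  [5, 8, -1, 4, -3, 0, 3]
  [12, 15, 7, 5, 5, 8, 0]
D(5):
  [0, 16, 10, 1, 2, 5, 0]
  [-3, 0, 7, -2, -1, 2, -3]
  [6, 9, 0, 5, 8, 11, 4]
  [12, 15, 9, 0, 14, 17, -1]
  [11, 14, 8, -1, 0, 11, -2]
  [5, 8, -1, -4, -3, 0, -5]
  [12, 15, 7, 4, 5, 8, 0]
D(6):
  [0, 13, 4, 1, 2, 5, 0]
  [-3, 0, 1, -2, -1, 2, -3]
  [6, 9, 0, 5, 8, 11, 4]
  [12, 15, 9, 0, 14, 17, -1]
  [11, 14, 8, -1, 0, 11, -2]
  [5, 8, -1, -4, -3, 0, -5]
  [12, 15, 7, 4, 5, 8, 0]
D(7):
  [0, 13, 4, 1, 2, 5, 0]
  [-3, 0, 1, -2, -1, 2, -3]
  [6, 9, 0, 5, 8, 11, 4]
  [11, 14, 6, 0, 4, 7, -1]
  [10, 13, 5, -1, 0, 6, -2]
  [5, 8, -1, -4, -3, 0, -5]
  [12, 15, 7, 4, 5, 8, 0]
Answer: G*[5][6] = -5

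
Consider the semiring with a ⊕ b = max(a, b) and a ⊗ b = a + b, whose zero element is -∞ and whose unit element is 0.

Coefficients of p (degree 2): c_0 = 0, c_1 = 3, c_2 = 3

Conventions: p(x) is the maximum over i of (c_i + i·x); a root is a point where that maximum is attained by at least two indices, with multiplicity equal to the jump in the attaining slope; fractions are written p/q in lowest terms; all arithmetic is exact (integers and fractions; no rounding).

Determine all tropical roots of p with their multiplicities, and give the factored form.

hull edge (i=0, c=0) to (i=1, c=3): slope 3, span 1
hull edge (i=1, c=3) to (i=2, c=3): slope 0, span 1
Factored form: p(x) = 3 ⊗ (x ⊕ (-3)) ⊗ (x ⊕ 0)
Answer: roots = -3 (mult 1), 0 (mult 1)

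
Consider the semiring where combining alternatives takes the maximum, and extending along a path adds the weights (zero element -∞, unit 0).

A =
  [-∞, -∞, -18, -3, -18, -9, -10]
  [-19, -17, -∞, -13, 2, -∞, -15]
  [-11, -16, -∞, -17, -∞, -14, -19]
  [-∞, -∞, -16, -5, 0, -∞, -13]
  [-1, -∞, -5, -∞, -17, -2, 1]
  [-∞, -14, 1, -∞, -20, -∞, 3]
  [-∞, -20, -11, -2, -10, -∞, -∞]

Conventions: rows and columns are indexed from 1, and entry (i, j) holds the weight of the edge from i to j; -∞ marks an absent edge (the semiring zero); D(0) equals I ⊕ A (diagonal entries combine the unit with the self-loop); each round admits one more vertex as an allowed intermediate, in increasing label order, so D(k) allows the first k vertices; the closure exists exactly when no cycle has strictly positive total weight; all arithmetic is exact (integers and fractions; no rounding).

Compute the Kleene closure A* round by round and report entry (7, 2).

D(0):
  [0, -∞, -18, -3, -18, -9, -10]
  [-19, 0, -∞, -13, 2, -∞, -15]
  [-11, -16, 0, -17, -∞, -14, -19]
  [-∞, -∞, -16, 0, 0, -∞, -13]
  [-1, -∞, -5, -∞, 0, -2, 1]
  [-∞, -14, 1, -∞, -20, 0, 3]
  [-∞, -20, -11, -2, -10, -∞, 0]
D(1):
  [0, -∞, -18, -3, -18, -9, -10]
  [-19, 0, -37, -13, 2, -28, -15]
  [-11, -16, 0, -14, -29, -14, -19]
  [-∞, -∞, -16, 0, 0, -∞, -13]
  [-1, -∞, -5, -4, 0, -2, 1]
  [-∞, -14, 1, -∞, -20, 0, 3]
  [-∞, -20, -11, -2, -10, -∞, 0]
D(2):
  [0, -∞, -18, -3, -18, -9, -10]
  [-19, 0, -37, -13, 2, -28, -15]
  [-11, -16, 0, -14, -14, -14, -19]
  [-∞, -∞, -16, 0, 0, -∞, -13]
  [-1, -∞, -5, -4, 0, -2, 1]
  [-33, -14, 1, -27, -12, 0, 3]
  [-39, -20, -11, -2, -10, -48, 0]
D(3):
  [0, -34, -18, -3, -18, -9, -10]
  [-19, 0, -37, -13, 2, -28, -15]
  [-11, -16, 0, -14, -14, -14, -19]
  [-27, -32, -16, 0, 0, -30, -13]
  [-1, -21, -5, -4, 0, -2, 1]
  [-10, -14, 1, -13, -12, 0, 3]
  [-22, -20, -11, -2, -10, -25, 0]
D(4):
  [0, -34, -18, -3, -3, -9, -10]
  [-19, 0, -29, -13, 2, -28, -15]
  [-11, -16, 0, -14, -14, -14, -19]
  [-27, -32, -16, 0, 0, -30, -13]
  [-1, -21, -5, -4, 0, -2, 1]
  [-10, -14, 1, -13, -12, 0, 3]
  [-22, -20, -11, -2, -2, -25, 0]
D(5):
  [0, -24, -8, -3, -3, -5, -2]
  [1, 0, -3, -2, 2, 0, 3]
  [-11, -16, 0, -14, -14, -14, -13]
  [-1, -21, -5, 0, 0, -2, 1]
  [-1, -21, -5, -4, 0, -2, 1]
  [-10, -14, 1, -13, -12, 0, 3]
  [-3, -20, -7, -2, -2, -4, 0]
D(6):
  [0, -19, -4, -3, -3, -5, -2]
  [1, 0, 1, -2, 2, 0, 3]
  [-11, -16, 0, -14, -14, -14, -11]
  [-1, -16, -1, 0, 0, -2, 1]
  [-1, -16, -1, -4, 0, -2, 1]
  [-10, -14, 1, -13, -12, 0, 3]
  [-3, -18, -3, -2, -2, -4, 0]
D(7):
  [0, -19, -4, -3, -3, -5, -2]
  [1, 0, 1, 1, 2, 0, 3]
  [-11, -16, 0, -13, -13, -14, -11]
  [-1, -16, -1, 0, 0, -2, 1]
  [-1, -16, -1, -1, 0, -2, 1]
  [0, -14, 1, 1, 1, 0, 3]
  [-3, -18, -3, -2, -2, -4, 0]
Answer: A*[7][2] = -18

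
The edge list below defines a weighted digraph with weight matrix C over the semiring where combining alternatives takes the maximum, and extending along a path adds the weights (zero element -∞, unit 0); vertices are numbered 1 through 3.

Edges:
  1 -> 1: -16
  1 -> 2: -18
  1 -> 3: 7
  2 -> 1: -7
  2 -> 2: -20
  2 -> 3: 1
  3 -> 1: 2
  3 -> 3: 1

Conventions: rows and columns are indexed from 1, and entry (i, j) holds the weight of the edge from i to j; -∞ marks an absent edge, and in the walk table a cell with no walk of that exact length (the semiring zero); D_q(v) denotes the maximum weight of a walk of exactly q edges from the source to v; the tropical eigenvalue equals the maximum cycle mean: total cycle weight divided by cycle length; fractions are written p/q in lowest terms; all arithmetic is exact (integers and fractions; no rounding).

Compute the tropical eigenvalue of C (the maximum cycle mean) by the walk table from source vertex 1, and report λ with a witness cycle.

q=0: [0, -∞, -∞]
q=1: [-16, -18, 7]
q=2: [9, -34, 8]
q=3: [10, -9, 16]
Optimal cycle mean attained by: cycle 1->3->1, total 7 + 2, length 2.
Answer: λ = 9/2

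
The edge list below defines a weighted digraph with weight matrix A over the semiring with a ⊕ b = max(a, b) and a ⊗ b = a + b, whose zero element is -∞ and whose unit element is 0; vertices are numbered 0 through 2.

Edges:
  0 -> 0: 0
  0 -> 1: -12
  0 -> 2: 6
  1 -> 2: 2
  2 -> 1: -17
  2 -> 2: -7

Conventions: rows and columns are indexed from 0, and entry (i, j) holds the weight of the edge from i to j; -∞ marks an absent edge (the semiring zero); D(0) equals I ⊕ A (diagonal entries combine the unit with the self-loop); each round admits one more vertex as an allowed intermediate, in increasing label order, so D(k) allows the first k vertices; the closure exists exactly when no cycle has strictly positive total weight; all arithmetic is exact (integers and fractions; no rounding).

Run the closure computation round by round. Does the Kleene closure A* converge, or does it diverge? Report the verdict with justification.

D(0):
  [0, -12, 6]
  [-∞, 0, 2]
  [-∞, -17, 0]
D(1):
  [0, -12, 6]
  [-∞, 0, 2]
  [-∞, -17, 0]
D(2):
  [0, -12, 6]
  [-∞, 0, 2]
  [-∞, -17, 0]
D(3):
  [0, -11, 6]
  [-∞, 0, 2]
  [-∞, -17, 0]
Key observation: every diagonal entry stays at the unit through all rounds, so no improving cycle exists.
Answer: CONVERGES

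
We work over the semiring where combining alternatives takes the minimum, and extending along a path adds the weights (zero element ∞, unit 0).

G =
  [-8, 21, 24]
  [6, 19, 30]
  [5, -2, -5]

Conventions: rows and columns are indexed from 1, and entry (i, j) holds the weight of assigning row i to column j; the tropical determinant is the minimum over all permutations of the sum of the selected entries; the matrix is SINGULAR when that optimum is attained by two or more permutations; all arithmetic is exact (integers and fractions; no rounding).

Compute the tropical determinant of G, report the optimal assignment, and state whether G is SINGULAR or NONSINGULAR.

σ = (1, 2, 3): (-8) + 19 + (-5) = 6
σ = (1, 3, 2): (-8) + 30 + (-2) = 20
σ = (2, 1, 3): 21 + 6 + (-5) = 22
σ = (2, 3, 1): 21 + 30 + 5 = 56
σ = (3, 1, 2): 24 + 6 + (-2) = 28
σ = (3, 2, 1): 24 + 19 + 5 = 48
Optimal value attained by: σ = (1, 2, 3).
Answer: det⊕(G) = 6; verdict: NONSINGULAR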